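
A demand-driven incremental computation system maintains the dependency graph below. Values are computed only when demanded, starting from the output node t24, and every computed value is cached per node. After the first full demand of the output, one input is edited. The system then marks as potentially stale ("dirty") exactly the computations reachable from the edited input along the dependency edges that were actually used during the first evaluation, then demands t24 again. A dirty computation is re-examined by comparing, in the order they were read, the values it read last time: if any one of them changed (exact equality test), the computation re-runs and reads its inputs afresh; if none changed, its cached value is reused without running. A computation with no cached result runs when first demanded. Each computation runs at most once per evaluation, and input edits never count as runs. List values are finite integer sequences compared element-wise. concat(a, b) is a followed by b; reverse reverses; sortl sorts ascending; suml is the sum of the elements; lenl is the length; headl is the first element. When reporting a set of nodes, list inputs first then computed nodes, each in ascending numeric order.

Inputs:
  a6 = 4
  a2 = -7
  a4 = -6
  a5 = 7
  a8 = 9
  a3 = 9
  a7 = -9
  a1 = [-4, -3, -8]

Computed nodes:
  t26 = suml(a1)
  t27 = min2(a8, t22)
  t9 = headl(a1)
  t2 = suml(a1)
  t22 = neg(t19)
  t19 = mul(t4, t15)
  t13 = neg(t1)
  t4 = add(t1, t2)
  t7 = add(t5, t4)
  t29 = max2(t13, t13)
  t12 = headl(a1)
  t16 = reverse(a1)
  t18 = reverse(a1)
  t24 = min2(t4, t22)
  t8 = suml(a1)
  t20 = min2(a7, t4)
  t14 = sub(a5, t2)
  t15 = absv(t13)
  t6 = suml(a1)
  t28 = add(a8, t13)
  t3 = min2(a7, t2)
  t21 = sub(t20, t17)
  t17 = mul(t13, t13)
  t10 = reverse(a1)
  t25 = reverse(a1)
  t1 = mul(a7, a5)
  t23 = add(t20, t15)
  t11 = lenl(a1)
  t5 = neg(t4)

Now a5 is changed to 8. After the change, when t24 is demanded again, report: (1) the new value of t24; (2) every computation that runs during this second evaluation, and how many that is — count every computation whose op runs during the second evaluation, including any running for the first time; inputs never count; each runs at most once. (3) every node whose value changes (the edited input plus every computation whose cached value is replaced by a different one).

New value of t24: -87.
Computations that run: t1, t4, t13, t15, t19, t22, t24 — 7 in total.
Values that change: a5, t1, t4, t13, t15, t19, t22, t24.

First evaluation (everything demanded from the output):
  t1 = mul(-9, 7) = -63
  t2 = suml([-4, -3, -8]) = -15
  t4 = add(-63, -15) = -78
  t13 = neg(-63) = 63
  t15 = absv(63) = 63
  t19 = mul(-78, 63) = -4914
  t22 = neg(-4914) = 4914
  t24 = min2(-78, 4914) = -78

Propagation after the edit:
  t1: runs — a5 7->8; result -72.
  t4: runs — t1 -63->-72; result -87.
  t13: runs — t1 -63->-72; result 72.
  t15: runs — t13 63->72; result 72.
  t19: runs — t4 -78->-87; t15 63->72; result -6264.
  t22: runs — t19 -4914->-6264; result 6264.
  t24: runs — t4 -78->-87; t22 4914->6264; result -87.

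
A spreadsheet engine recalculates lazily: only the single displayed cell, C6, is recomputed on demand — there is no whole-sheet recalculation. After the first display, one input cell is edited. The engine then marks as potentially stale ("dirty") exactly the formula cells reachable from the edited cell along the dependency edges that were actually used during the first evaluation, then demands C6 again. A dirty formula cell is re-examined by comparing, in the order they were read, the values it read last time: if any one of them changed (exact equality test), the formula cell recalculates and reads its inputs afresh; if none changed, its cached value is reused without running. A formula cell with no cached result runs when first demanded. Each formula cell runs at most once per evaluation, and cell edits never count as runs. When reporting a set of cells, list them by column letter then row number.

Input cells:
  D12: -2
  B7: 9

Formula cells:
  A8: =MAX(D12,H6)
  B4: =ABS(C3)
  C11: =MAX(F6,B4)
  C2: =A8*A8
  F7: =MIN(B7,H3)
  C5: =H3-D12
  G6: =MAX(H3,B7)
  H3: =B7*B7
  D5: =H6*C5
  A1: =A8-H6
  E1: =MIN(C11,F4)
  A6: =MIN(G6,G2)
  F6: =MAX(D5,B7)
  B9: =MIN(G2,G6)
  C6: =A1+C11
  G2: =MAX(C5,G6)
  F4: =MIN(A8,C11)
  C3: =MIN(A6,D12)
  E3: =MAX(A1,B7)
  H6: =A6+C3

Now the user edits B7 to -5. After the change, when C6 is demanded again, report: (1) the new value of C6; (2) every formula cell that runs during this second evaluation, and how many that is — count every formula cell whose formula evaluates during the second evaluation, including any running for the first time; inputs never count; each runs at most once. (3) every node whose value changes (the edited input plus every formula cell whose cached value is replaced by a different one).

First evaluation (everything demanded from the output):
  H3 = 9 * 9 = 81
  C5 = 81 - -2 = 83
  G6 = MAX(81, 9) = 81
  G2 = MAX(83, 81) = 83
  A6 = MIN(81, 83) = 81
  C3 = MIN(81, -2) = -2
  B4 = ABS(-2) = 2
  H6 = 81 + -2 = 79
  A8 = MAX(-2, 79) = 79
  A1 = 79 - 79 = 0
  D5 = 79 * 83 = 6557
  F6 = MAX(6557, 9) = 6557
  C11 = MAX(6557, 2) = 6557
  C6 = 0 + 6557 = 6557

Propagation after the edit:
  H3: runs — B7 9->-5; B7 9->-5; result 25.
  C5: runs — H3 81->25; result 27.
  G6: runs — H3 81->25; B7 9->-5; result 25.
  G2: runs — C5 83->27; G6 81->25; result 27.
  A6: runs — G6 81->25; G2 83->27; result 25.
  C3: runs — A6 81->25; result -2 (same value as before).
  B4: checked — values it read are unchanged (C3 unchanged); reused cached 2 without running.
  H6: runs — A6 81->25; result 23.
  A8: runs — H6 79->23; result 23.
  A1: runs — A8 79->23; H6 79->23; result 0 (same value as before).
  D5: runs — H6 79->23; C5 83->27; result 621.
  F6: runs — D5 6557->621; B7 9->-5; result 621.
  C11: runs — F6 6557->621; result 621.
  C6: runs — C11 6557->621; result 621.

Key observation: the cutoff stops propagation at B4 — its inputs' values are unchanged, so it reuses its cache.

New value of C6: 621.
Formula cells that run: A1, A6, A8, C3, C5, C6, C11, D5, F6, G2, G6, H3, H6 — 13 in total.
Values that change: A6, A8, B7, C5, C6, C11, D5, F6, G2, G6, H3, H6.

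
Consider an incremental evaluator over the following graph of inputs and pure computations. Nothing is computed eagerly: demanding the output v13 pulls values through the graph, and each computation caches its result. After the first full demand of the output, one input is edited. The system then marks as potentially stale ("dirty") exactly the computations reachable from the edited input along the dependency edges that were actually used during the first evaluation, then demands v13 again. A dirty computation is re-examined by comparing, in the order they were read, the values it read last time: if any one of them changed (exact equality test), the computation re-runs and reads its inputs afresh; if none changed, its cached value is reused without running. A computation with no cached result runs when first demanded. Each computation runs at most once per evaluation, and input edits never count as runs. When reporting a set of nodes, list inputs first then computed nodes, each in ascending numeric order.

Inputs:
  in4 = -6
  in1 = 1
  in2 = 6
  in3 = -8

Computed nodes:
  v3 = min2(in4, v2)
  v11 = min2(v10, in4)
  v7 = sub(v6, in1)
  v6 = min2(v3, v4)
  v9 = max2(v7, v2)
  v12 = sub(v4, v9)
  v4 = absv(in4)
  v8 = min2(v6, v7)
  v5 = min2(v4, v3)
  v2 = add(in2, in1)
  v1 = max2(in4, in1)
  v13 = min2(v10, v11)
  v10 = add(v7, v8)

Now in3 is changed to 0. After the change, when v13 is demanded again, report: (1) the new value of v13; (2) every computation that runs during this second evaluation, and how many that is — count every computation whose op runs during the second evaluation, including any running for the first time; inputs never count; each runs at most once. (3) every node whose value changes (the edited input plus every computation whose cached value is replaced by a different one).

Initial pass — values computed on the first demand:
  v2 = add(6, 1) = 7
  v3 = min2(-6, 7) = -6
  v4 = absv(-6) = 6
  v6 = min2(-6, 6) = -6
  v7 = sub(-6, 1) = -7
  v8 = min2(-6, -7) = -7
  v10 = add(-7, -7) = -14
  v11 = min2(-14, -6) = -14
  v13 = min2(-14, -14) = -14

Second demand — change propagation:
  no demanded computation ever read in3, so the edit dirties nothing and nothing runs.

The important point: nothing the output needs ever reads in3, so the edit is invisible to it.

v13 now evaluates to -14.
Run set: none (0 run).
Changed values: in3.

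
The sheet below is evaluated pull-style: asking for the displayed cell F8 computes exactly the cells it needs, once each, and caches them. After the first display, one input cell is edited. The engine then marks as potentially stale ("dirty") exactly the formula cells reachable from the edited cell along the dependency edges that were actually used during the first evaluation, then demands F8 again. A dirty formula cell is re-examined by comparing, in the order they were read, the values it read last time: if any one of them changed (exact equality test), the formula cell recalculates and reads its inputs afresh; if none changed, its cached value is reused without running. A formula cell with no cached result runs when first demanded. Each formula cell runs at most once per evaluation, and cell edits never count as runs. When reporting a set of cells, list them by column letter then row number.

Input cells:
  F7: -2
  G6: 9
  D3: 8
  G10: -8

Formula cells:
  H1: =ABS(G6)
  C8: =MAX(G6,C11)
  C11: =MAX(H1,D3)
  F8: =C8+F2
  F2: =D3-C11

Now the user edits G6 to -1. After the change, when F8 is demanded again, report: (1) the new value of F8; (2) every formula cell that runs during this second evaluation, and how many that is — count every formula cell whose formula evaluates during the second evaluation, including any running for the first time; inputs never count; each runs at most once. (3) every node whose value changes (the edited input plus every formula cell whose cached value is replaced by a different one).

First demand of the output computes:
  H1 = ABS(9) = 9
  C11 = MAX(9, 8) = 9
  C8 = MAX(9, 9) = 9
  F2 = 8 - 9 = -1
  F8 = 9 + -1 = 8

After the edit, cleaning proceeds:
  H1: a read changed (G6 9->-1) — executes, giving 1.
  C11: a read changed (H1 9->1) — executes, giving 8.
  C8: a read changed (G6 9->-1; C11 9->8) — executes, giving 8.
  F2: a read changed (C11 9->8) — executes, giving 0.
  F8: a read changed (C8 9->8; F2 -1->0) — executes, giving 8 — identical to its old value.

Demanding F8 again yields 8.
5 formula cells run: C8, C11, F2, F8, H1.
The nodes whose values change: C8, C11, F2, G6, H1.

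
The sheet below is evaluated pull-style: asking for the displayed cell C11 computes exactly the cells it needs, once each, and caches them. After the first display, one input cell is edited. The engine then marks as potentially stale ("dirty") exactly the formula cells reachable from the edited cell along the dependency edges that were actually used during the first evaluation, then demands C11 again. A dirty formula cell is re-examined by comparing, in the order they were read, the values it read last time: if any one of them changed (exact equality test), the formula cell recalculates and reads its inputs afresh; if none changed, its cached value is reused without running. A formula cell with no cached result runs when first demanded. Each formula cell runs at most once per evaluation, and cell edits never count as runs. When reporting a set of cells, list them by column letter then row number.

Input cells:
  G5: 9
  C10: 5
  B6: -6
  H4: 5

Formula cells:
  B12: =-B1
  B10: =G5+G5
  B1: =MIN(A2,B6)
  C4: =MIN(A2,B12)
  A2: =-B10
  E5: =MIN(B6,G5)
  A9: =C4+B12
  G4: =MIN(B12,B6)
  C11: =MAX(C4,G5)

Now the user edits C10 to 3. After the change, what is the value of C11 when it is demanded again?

Demanding C11 again yields 9.
Note the shortcut — nothing in the graph depends on C10 at all, so no recomputation happens.

First demand of the output computes:
  B10 = 9 + 9 = 18
  A2 = -(18) = -18
  B1 = MIN(-18, -6) = -18
  B12 = -(-18) = 18
  C4 = MIN(-18, 18) = -18
  C11 = MAX(-18, 9) = 9

After the edit, cleaning proceeds:
  no node depends on C10 at all; the second demand re-runs nothing.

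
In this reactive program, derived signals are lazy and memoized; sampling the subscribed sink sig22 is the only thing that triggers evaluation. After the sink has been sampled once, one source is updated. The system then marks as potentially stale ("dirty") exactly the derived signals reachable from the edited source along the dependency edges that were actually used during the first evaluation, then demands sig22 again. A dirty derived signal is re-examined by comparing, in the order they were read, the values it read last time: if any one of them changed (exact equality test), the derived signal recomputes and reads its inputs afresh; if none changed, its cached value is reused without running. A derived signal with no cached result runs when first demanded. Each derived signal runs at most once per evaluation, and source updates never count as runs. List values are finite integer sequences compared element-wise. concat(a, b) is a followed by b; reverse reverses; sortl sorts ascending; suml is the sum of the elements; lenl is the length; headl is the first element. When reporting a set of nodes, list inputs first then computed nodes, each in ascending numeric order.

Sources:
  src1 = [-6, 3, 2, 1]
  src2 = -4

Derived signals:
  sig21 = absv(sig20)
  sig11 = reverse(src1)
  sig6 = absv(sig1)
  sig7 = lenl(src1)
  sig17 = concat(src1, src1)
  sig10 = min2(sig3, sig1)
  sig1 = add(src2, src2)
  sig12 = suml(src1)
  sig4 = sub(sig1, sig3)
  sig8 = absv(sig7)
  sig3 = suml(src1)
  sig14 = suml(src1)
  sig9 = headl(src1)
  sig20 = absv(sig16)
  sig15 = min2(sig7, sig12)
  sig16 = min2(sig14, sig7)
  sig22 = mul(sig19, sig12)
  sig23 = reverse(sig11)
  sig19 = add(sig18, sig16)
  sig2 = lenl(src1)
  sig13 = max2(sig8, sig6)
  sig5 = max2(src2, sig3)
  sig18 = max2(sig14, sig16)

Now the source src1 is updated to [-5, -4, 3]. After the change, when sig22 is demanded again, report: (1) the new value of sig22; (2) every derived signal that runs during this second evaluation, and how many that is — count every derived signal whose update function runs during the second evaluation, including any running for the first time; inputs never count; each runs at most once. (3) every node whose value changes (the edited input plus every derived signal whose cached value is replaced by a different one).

Demanding sig22 again yields 72.
7 derived signals run: sig7, sig12, sig14, sig16, sig18, sig19, sig22.
The nodes whose values change: src1, sig7, sig12, sig14, sig16, sig18, sig19, sig22.

First demand of the output computes:
  sig7 = lenl([-6, 3, 2, 1]) = 4
  sig12 = suml([-6, 3, 2, 1]) = 0
  sig14 = suml([-6, 3, 2, 1]) = 0
  sig16 = min2(0, 4) = 0
  sig18 = max2(0, 0) = 0
  sig19 = add(0, 0) = 0
  sig22 = mul(0, 0) = 0

After the edit, cleaning proceeds:
  sig7: a read changed (src1 [-6, 3, 2, 1]->[-5, -4, 3]) — executes, giving 3.
  sig12: a read changed (src1 [-6, 3, 2, 1]->[-5, -4, 3]) — executes, giving -6.
  sig14: a read changed (src1 [-6, 3, 2, 1]->[-5, -4, 3]) — executes, giving -6.
  sig16: a read changed (sig14 0->-6; sig7 4->3) — executes, giving -6.
  sig18: a read changed (sig14 0->-6; sig16 0->-6) — executes, giving -6.
  sig19: a read changed (sig18 0->-6; sig16 0->-6) — executes, giving -12.
  sig22: a read changed (sig19 0->-12; sig12 0->-6) — executes, giving 72.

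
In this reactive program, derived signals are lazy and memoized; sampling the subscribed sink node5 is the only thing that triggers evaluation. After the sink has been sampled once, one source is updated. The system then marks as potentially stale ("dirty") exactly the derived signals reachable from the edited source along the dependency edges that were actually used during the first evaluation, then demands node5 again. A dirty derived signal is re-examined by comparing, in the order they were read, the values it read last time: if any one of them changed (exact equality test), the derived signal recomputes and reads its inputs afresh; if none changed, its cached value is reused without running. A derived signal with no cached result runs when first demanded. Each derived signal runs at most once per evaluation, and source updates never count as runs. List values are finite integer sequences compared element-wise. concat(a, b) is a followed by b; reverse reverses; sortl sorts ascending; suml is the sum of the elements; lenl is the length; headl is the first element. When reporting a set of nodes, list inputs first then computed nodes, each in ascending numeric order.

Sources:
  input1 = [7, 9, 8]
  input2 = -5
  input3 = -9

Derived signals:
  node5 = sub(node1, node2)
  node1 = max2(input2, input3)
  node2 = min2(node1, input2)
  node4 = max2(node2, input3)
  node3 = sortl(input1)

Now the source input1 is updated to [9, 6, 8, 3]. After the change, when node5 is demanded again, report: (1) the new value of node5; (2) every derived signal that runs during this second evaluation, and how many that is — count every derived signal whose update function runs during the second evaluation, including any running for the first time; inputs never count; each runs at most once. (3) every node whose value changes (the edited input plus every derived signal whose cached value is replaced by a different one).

First demand of the output computes:
  node1 = max2(-5, -9) = -5
  node2 = min2(-5, -5) = -5
  node5 = sub(-5, -5) = 0

After the edit, cleaning proceeds:
  input1 only reaches undemanded nodes; the second demand re-runs nothing.

Note the shortcut — input1 feeds only undemanded nodes, so no recomputation happens.

Demanding node5 again yields 0.
0 derived signals run: none.
The nodes whose values change: input1.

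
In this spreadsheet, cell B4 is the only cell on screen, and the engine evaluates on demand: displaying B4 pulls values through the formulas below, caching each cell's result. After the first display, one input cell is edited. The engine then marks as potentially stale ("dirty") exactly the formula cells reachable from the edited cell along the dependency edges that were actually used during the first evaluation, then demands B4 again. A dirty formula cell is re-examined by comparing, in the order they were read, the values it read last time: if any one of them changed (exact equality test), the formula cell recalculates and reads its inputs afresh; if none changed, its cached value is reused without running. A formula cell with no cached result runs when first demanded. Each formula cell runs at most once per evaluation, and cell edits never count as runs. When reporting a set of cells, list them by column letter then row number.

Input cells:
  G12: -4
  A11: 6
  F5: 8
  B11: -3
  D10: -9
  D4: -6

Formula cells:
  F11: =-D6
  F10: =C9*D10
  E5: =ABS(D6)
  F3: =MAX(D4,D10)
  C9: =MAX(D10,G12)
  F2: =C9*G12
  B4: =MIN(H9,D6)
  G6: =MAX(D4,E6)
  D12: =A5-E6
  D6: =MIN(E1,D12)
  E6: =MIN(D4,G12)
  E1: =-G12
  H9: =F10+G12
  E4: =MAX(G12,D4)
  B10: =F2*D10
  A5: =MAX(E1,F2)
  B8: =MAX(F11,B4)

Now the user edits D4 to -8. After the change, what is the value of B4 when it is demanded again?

Initial pass — values computed on the first demand:
  C9 = MAX(-9, -4) = -4
  E1 = -(-4) = 4
  E6 = MIN(-6, -4) = -6
  F2 = -4 * -4 = 16
  A5 = MAX(4, 16) = 16
  D12 = 16 - -6 = 22
  D6 = MIN(4, 22) = 4
  F10 = -4 * -9 = 36
  H9 = 36 + -4 = 32
  B4 = MIN(32, 4) = 4

Second demand — change propagation:
  E6: re-runs because D4 -6->-8; new result -8.
  D12: re-runs because E6 -6->-8; new result 24.
  D6: re-runs because D12 22->24; new result 4 (unchanged).
  B4: re-examined; everything it read last time is the same (H9 unchanged, D6 unchanged) — cache 4 kept, no run.

The important point: D6 recomputes to an identical value, and the output ends up unchanged.

B4 now evaluates to 4.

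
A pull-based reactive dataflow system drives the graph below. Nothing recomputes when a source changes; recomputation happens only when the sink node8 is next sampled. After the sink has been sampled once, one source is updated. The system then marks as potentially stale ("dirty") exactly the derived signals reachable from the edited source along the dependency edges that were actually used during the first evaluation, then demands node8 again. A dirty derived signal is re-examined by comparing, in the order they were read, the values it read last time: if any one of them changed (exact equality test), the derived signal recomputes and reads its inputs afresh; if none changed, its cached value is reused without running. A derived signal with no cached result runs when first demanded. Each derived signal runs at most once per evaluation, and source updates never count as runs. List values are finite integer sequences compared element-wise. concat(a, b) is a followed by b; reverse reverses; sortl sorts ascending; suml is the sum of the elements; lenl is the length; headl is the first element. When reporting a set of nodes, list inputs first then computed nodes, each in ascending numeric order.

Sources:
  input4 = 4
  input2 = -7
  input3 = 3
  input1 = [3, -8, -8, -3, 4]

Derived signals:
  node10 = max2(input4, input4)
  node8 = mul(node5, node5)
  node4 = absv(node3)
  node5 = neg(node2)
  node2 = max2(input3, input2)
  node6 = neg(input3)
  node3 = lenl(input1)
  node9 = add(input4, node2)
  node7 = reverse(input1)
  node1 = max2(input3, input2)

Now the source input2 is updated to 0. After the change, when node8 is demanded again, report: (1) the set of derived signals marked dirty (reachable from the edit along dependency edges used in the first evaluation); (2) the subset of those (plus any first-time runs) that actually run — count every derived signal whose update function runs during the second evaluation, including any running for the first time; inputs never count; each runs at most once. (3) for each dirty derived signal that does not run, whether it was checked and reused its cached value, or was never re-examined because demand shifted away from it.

First evaluation (everything demanded from the output):
  node2 = max2(3, -7) = 3
  node5 = neg(3) = -3
  node8 = mul(-3, -3) = 9

Propagation after the edit:
  node2: runs — input2 -7->0; result 3 (same value as before).
  node5: checked — values it read are unchanged (node2 unchanged); reused cached -3 without running.
  node8: checked — values it read are unchanged (node5 unchanged, node5 unchanged); reused cached 9 without running.

Key observation: the change is absorbed at node2 — it re-runs but produces the same value, and the output's value is unchanged.

Marked dirty: node2, node5, node8.
Derived signals that run: node2 — 1 in total.
Checked but reused from cache: node5, node8.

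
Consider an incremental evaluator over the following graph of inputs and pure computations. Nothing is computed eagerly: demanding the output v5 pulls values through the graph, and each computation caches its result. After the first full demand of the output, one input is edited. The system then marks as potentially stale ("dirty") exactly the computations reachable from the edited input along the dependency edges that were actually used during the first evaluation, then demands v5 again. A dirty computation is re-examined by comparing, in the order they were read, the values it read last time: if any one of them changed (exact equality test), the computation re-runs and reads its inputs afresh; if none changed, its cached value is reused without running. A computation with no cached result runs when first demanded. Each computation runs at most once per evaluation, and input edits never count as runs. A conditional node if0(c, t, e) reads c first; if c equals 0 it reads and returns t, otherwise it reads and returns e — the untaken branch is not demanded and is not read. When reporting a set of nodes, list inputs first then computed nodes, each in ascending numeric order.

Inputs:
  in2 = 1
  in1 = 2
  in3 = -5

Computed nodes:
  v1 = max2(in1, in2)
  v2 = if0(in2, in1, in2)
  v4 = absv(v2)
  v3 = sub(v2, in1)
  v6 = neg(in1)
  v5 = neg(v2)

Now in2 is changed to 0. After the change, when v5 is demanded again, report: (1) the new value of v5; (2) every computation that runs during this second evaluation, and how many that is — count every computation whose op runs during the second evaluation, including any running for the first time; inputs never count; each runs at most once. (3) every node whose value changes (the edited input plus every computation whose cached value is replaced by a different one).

v5 now evaluates to -2.
Run set: v2, v5 (2 run).
Changed values: in2, v2, v5.

Initial pass — values computed on the first demand:
  v2 = if0(in2=1 -> else branch in2) = 1
  v5 = neg(1) = -1

Second demand — change propagation:
  v2: re-runs because in2 1->0; in2 1->0; new result 2.
  v5: re-runs because v2 1->2; new result -2.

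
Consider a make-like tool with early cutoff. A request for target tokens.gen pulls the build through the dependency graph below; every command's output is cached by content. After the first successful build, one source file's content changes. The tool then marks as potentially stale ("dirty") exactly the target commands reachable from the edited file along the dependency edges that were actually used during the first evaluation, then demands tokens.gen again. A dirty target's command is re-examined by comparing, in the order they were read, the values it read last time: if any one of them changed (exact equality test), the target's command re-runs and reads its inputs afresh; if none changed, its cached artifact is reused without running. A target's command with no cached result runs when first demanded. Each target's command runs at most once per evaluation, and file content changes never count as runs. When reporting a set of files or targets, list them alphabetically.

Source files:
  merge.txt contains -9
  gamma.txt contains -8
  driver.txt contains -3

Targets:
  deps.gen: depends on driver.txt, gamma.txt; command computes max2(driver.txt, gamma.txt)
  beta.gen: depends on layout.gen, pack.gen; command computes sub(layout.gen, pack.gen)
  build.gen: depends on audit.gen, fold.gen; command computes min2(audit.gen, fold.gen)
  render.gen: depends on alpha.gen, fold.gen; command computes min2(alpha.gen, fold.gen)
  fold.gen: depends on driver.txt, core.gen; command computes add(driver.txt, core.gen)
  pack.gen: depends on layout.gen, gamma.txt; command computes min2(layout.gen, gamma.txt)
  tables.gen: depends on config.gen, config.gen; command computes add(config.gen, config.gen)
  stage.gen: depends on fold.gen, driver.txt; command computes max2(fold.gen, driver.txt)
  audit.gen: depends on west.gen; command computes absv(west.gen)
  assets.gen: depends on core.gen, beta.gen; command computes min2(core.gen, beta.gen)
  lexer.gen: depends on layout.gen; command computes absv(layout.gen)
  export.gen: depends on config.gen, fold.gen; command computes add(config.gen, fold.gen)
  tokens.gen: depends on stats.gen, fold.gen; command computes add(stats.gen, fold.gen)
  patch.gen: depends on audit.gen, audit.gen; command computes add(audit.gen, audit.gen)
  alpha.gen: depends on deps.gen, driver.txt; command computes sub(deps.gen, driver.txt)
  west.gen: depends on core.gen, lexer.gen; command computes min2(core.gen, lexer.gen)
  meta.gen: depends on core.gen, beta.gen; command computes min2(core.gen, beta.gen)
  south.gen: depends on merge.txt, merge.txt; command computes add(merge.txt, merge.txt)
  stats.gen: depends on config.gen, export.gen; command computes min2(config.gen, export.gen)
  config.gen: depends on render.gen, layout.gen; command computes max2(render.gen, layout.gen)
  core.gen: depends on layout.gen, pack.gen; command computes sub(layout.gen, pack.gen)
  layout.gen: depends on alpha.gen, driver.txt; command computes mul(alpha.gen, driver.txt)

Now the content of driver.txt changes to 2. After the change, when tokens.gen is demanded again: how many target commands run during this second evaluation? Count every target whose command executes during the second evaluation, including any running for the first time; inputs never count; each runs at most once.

8 target commands run: alpha.gen, deps.gen, export.gen, fold.gen, layout.gen, render.gen, stats.gen, tokens.gen.
Note where the cutoff bites: pack.gen is checked, finds nothing changed, and keeps its cache.

First demand of the output computes:
  deps.gen = max2(-3, -8) = -3
  alpha.gen = sub(-3, -3) = 0
  layout.gen = mul(0, -3) = 0
  pack.gen = min2(0, -8) = -8
  core.gen = sub(0, -8) = 8
  fold.gen = add(-3, 8) = 5
  render.gen = min2(0, 5) = 0
  config.gen = max2(0, 0) = 0
  export.gen = add(0, 5) = 5
  stats.gen = min2(0, 5) = 0
  tokens.gen = add(0, 5) = 5

After the edit, cleaning proceeds:
  deps.gen: a read changed (driver.txt -3->2) — executes, giving 2.
  alpha.gen: a read changed (deps.gen -3->2; driver.txt -3->2) — executes, giving 0 — identical to its old value.
  layout.gen: a read changed (driver.txt -3->2) — executes, giving 0 — identical to its old value.
  pack.gen: dirty, but its reads are unchanged (layout.gen unchanged, gamma.txt unchanged); cached -8 stands.
  core.gen: dirty, but its reads are unchanged (layout.gen unchanged, pack.gen unchanged); cached 8 stands.
  fold.gen: a read changed (driver.txt -3->2) — executes, giving 10.
  render.gen: a read changed (fold.gen 5->10) — executes, giving 0 — identical to its old value.
  config.gen: dirty, but its reads are unchanged (render.gen unchanged, layout.gen unchanged); cached 0 stands.
  export.gen: a read changed (fold.gen 5->10) — executes, giving 10.
  stats.gen: a read changed (export.gen 5->10) — executes, giving 0 — identical to its old value.
  tokens.gen: a read changed (fold.gen 5->10) — executes, giving 10.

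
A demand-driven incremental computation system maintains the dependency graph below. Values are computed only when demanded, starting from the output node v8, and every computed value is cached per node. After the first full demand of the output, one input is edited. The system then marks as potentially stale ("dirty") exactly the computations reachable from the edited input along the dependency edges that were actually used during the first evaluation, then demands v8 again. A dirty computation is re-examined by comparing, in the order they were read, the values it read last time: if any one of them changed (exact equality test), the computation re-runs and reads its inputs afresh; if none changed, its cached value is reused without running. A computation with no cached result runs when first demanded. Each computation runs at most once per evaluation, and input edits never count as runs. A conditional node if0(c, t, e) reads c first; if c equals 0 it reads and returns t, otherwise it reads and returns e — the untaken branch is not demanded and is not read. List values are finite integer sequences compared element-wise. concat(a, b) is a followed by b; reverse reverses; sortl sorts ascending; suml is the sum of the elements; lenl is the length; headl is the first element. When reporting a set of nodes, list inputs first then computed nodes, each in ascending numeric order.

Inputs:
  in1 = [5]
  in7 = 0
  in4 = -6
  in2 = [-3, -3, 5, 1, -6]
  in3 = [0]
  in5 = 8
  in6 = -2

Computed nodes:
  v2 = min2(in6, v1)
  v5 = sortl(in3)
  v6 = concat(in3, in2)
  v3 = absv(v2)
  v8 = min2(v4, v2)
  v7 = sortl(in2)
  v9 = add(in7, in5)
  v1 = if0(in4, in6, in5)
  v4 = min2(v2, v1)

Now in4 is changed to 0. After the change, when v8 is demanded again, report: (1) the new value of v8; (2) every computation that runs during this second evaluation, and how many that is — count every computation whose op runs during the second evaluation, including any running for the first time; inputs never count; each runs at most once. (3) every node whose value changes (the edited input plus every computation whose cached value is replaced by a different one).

First evaluation (everything demanded from the output):
  v1 = if0(in4=-6 -> else branch in5) = 8
  v2 = min2(-2, 8) = -2
  v4 = min2(-2, 8) = -2
  v8 = min2(-2, -2) = -2

Propagation after the edit:
  v1: runs — in4 -6->0; result -2.
  v2: runs — v1 8->-2; result -2 (same value as before).
  v4: runs — v1 8->-2; result -2 (same value as before).
  v8: checked — values it read are unchanged (v4 unchanged, v2 unchanged); reused cached -2 without running.

Key observation: the cutoff stops propagation at v8 — its inputs' values are unchanged, so it reuses its cache.

New value of v8: -2.
Computations that run: v1, v2, v4 — 3 in total.
Values that change: in4, v1.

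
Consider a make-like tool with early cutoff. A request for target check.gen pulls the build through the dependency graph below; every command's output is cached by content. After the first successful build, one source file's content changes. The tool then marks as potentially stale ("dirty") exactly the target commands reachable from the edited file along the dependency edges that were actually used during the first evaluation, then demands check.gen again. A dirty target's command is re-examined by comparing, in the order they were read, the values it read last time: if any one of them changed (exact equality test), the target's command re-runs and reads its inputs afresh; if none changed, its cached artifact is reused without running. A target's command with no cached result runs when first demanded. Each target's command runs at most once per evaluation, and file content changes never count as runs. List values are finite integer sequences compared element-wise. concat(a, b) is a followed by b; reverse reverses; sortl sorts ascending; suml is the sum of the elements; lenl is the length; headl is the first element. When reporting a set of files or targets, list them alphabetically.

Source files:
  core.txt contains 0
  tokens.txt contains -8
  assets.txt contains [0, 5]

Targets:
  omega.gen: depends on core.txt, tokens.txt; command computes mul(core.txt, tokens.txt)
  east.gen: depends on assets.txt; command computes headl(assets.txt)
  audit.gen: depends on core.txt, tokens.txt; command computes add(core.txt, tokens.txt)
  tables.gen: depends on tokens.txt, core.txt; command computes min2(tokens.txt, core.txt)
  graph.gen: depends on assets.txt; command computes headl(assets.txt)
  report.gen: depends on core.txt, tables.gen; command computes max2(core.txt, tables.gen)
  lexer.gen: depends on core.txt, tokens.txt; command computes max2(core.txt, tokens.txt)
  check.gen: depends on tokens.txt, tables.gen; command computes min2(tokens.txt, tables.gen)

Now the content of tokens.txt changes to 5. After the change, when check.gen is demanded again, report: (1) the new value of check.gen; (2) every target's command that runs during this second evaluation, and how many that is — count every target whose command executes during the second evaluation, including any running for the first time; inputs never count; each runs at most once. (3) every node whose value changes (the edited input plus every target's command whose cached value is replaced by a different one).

First demand of the output computes:
  tables.gen = min2(-8, 0) = -8
  check.gen = min2(-8, -8) = -8

After the edit, cleaning proceeds:
  tables.gen: a read changed (tokens.txt -8->5) — executes, giving 0.
  check.gen: a read changed (tokens.txt -8->5; tables.gen -8->0) — executes, giving 0.

Demanding check.gen again yields 0.
2 target commands run: check.gen, tables.gen.
The nodes whose values change: check.gen, tables.gen, tokens.txt.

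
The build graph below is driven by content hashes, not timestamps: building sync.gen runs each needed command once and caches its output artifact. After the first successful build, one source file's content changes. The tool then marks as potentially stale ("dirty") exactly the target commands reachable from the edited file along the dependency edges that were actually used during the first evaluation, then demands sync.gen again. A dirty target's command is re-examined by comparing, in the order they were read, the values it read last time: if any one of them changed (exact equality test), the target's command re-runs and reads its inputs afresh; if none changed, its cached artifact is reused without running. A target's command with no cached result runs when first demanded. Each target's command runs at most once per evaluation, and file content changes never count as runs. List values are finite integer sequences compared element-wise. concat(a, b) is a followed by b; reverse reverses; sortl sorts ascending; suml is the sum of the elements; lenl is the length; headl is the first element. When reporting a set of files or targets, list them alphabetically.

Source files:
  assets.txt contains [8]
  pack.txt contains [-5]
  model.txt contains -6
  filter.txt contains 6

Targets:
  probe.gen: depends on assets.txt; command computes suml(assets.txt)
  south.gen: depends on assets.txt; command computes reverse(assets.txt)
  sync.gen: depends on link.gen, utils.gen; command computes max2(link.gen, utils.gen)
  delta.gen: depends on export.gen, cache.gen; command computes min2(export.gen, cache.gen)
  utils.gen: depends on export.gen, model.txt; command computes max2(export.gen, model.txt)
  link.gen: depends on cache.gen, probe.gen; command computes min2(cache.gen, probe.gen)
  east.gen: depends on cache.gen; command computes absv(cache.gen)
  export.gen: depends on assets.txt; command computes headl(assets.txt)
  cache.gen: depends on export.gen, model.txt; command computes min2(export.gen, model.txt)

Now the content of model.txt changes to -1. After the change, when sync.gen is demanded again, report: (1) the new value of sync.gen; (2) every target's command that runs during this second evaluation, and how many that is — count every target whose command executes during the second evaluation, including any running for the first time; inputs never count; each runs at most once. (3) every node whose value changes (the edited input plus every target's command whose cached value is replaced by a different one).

sync.gen now evaluates to 8.
Run set: cache.gen, link.gen, sync.gen, utils.gen (4 run).
Changed values: cache.gen, link.gen, model.txt.

Initial pass — values computed on the first demand:
  export.gen = headl([8]) = 8
  cache.gen = min2(8, -6) = -6
  probe.gen = suml([8]) = 8
  link.gen = min2(-6, 8) = -6
  utils.gen = max2(8, -6) = 8
  sync.gen = max2(-6, 8) = 8

Second demand — change propagation:
  cache.gen: re-runs because model.txt -6->-1; new result -1.
  link.gen: re-runs because cache.gen -6->-1; new result -1.
  utils.gen: re-runs because model.txt -6->-1; new result 8 (unchanged).
  sync.gen: re-runs because link.gen -6->-1; new result 8 (unchanged).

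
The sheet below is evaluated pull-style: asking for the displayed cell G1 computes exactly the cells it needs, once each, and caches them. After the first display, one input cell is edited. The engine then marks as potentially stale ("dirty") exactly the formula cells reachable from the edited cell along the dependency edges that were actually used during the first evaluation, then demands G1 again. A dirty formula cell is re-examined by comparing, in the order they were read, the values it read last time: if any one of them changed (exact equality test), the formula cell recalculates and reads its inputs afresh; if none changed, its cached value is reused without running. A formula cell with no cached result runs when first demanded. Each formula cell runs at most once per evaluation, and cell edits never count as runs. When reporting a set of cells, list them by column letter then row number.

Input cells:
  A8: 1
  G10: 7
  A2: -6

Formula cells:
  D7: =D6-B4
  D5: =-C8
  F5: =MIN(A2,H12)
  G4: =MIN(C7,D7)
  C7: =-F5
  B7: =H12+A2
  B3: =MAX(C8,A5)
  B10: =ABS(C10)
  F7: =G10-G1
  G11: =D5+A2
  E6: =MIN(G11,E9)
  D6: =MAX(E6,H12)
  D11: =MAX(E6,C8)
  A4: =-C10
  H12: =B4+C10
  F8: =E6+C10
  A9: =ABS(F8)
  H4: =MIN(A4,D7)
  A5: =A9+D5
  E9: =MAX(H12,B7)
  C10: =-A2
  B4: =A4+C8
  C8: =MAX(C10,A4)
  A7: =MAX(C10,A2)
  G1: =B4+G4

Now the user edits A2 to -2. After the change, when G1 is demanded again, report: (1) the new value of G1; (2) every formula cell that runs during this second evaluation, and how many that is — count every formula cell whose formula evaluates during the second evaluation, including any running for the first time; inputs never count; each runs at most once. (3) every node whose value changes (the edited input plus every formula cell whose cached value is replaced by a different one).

Demanding G1 again yields 2.
16 formula cells run: A4, B4, B7, C7, C8, C10, D5, D6, D7, E6, E9, F5, G1, G4, G11, H12.
The nodes whose values change: A2, A4, C7, C8, C10, D5, D6, D7, E6, E9, F5, G1, G4, G11, H12.

First demand of the output computes:
  C10 = -(-6) = 6
  A4 = -(6) = -6
  C8 = MAX(6, -6) = 6
  B4 = -6 + 6 = 0
  D5 = -(6) = -6
  G11 = -6 + -6 = -12
  H12 = 0 + 6 = 6
  B7 = 6 + -6 = 0
  E9 = MAX(6, 0) = 6
  E6 = MIN(-12, 6) = -12
  D6 = MAX(-12, 6) = 6
  D7 = 6 - 0 = 6
  F5 = MIN(-6, 6) = -6
  C7 = -(-6) = 6
  G4 = MIN(6, 6) = 6
  G1 = 0 + 6 = 6

After the edit, cleaning proceeds:
  C10: a read changed (A2 -6->-2) — executes, giving 2.
  A4: a read changed (C10 6->2) — executes, giving -2.
  C8: a read changed (C10 6->2; A4 -6->-2) — executes, giving 2.
  B4: a read changed (A4 -6->-2; C8 6->2) — executes, giving 0 — identical to its old value.
  D5: a read changed (C8 6->2) — executes, giving -2.
  G11: a read changed (D5 -6->-2; A2 -6->-2) — executes, giving -4.
  H12: a read changed (C10 6->2) — executes, giving 2.
  B7: a read changed (H12 6->2; A2 -6->-2) — executes, giving 0 — identical to its old value.
  E9: a read changed (H12 6->2) — executes, giving 2.
  E6: a read changed (G11 -12->-4; E9 6->2) — executes, giving -4.
  D6: a read changed (E6 -12->-4; H12 6->2) — executes, giving 2.
  D7: a read changed (D6 6->2) — executes, giving 2.
  F5: a read changed (A2 -6->-2; H12 6->2) — executes, giving -2.
  C7: a read changed (F5 -6->-2) — executes, giving 2.
  G4: a read changed (C7 6->2; D7 6->2) — executes, giving 2.
  G1: a read changed (G4 6->2) — executes, giving 2.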